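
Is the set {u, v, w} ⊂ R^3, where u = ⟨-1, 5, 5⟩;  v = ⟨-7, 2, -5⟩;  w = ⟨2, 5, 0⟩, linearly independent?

Place the vectors as rows of a 3×3 matrix and reduce to echelon form.
The reduction yields 3 nonzero rows, so the rank is 3.
Since rank = 3 (the number of vectors), the set is linearly independent.

linearly independent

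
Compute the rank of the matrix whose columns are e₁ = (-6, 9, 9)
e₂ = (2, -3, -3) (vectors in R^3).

rank 1

Apply Gaussian elimination to the matrix whose rows are e₁, e₂.
The echelon form has 1 nonzero row, so the rank is 1.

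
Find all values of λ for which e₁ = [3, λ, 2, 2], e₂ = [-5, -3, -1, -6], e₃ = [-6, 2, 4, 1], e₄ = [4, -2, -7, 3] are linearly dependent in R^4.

Place the vectors as rows of a 4×4 matrix; dependence ⇔ determinant zero.
The determinant works out to 273*λ - 507.
Setting this to zero gives λ = 13/7.

λ = 13/7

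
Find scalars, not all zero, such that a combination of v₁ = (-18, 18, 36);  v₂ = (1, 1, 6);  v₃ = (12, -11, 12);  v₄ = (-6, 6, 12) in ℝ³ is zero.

v₁ - 3v₄ = 0

Row-reduce the matrix with v₁, v₂, v₃, v₄ as columns; the null space gives the coefficients.
A generator of the null space is (1, 0, 0, -3).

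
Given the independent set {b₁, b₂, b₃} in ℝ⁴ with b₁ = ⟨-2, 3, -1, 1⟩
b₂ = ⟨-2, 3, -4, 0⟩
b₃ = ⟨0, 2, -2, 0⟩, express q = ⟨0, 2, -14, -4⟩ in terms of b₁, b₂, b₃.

Write q = a₁b₁ + … + a₃b₃ and equate components.
Back-substitution yields (a₁, a₂, a₃) = (-4, 4, 1).

q = -4b₁ + 4b₂ + b₃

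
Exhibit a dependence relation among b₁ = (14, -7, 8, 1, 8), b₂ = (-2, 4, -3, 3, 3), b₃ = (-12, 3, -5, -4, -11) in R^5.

b₁ + b₂ + b₃ = 0

Solve the homogeneous system with b₁, b₂, b₃ as columns by row-reducing the coefficient matrix.
One solution (up to scaling) is (1, 1, 1).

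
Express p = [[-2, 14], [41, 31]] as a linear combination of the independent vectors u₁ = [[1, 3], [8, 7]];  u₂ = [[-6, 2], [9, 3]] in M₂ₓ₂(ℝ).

Take coordinate vectors relative to {E₁₁, E₁₂, E₂₁, E₂₂}.
Write p = α₁u₁ + α₂u₂ and equate components.
Row-reducing the augmented matrix gives the unique coefficients (α₁, α₂) = (4, 1).

p = 4u₁ + u₂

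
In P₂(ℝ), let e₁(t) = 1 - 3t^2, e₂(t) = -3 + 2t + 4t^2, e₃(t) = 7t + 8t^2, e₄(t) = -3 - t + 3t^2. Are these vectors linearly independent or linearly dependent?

Take coordinates with respect to the standard basis {1, t, t^2}.
There are 4 vectors in a 3-dimensional space, so they cannot be linearly independent.

linearly dependent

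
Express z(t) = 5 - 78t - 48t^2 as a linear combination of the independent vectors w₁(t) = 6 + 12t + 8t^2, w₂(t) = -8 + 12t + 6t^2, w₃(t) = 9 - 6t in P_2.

z = -3w₁ - 4w₂ - w₃

Identify each element with its coordinate vector in ℝ³ via {1, t, t^2}.
Since w₁, w₂, w₃ are independent, the coefficients expressing z are uniquely determined by a linear system.
The system has the unique solution (a₁, a₂, a₃) = (-3, -4, -1).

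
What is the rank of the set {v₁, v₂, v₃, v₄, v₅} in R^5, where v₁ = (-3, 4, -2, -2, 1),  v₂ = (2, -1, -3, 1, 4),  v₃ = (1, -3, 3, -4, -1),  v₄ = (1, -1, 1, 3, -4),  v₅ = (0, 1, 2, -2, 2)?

Put the 5×5 matrix [v₁|v₂|v₃|v₄|v₅] into echelon form.
There are 5 pivot columns, so rank = 5.

5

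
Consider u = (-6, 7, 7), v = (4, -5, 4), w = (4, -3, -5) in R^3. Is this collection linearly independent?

linearly independent

Place the vectors as rows of a 3×3 matrix and reduce to echelon form.
The reduction yields 3 nonzero rows, so the rank is 3.
Since rank = 3 (the number of vectors), the set is linearly independent.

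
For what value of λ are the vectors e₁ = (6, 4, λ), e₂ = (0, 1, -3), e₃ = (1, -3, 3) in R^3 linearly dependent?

λ = -48

The vectors are dependent exactly when the determinant of the matrix with rows e₁, e₂, e₃ vanishes.
Expanding, det = -λ - 48.
This vanishes exactly when λ = -48.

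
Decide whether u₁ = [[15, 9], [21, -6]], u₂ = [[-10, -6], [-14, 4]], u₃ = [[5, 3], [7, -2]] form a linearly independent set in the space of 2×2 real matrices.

Take coordinates with respect to the standard basis {E₁₁, E₁₂, E₂₁, E₂₂}.
Row-reduce the matrix whose columns are u₁, u₂, u₃.
The reduction yields 1 nonzero row, so the rank is 1.
Since rank 1 < 3, the set is linearly dependent.
Indeed 2u₁ + 3u₂ = 0.

linearly dependent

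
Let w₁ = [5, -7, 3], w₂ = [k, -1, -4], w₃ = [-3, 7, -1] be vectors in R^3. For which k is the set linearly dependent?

Dependence holds iff the 3×3 matrix [w₁ w₂ w₃] is singular.
Expanding, det = 14*k + 52.
This vanishes exactly when k = -26/7.

k = -26/7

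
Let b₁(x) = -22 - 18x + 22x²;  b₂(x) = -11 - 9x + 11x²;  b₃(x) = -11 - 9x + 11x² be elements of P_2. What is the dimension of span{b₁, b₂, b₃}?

1

Represent each element by its coordinate vector in ℝ³.
Row-reduce the 3×3 matrix with these as rows.
The echelon form has 1 nonzero row, so the rank is 1.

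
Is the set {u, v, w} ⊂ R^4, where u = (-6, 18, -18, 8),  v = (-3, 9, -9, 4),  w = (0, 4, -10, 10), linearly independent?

linearly dependent

One vector is a scalar multiple of another, so the set is dependent.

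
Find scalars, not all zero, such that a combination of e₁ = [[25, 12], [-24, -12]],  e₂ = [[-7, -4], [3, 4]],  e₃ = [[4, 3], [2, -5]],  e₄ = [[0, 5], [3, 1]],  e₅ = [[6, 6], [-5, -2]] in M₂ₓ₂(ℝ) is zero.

e₁ + e₂ + 2e₄ - 3e₅ = 0

Write each element as a vector in ℝ⁴ using {E₁₁, E₁₂, E₂₁, E₂₂}.
Write the vectors as columns of a matrix and find a nonzero vector in its null space.
One solution (up to scaling) is (1, 1, 0, 2, -3).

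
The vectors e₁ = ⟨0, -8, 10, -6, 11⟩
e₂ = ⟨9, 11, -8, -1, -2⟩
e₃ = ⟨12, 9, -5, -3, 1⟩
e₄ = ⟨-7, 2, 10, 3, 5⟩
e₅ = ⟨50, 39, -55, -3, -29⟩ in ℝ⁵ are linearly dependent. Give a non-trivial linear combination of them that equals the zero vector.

2e₁ - 3e₃ + 2e₄ + e₅ = 0

Write the vectors as columns of a matrix and find a nonzero vector in its null space.
The free variable yields coefficients (2, 0, -3, 2, 1) (any nonzero multiple also works).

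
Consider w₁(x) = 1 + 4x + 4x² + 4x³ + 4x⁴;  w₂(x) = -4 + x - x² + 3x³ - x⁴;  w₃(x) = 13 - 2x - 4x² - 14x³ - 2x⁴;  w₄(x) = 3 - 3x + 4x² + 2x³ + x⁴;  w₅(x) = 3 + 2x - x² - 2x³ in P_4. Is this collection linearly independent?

linearly dependent

Write each element as a coordinate vector in ℝ⁵ using {1, x, …, x⁴}.
Form the 5×5 matrix with these as columns; its determinant is 0.
A zero determinant means the columns are linearly dependent.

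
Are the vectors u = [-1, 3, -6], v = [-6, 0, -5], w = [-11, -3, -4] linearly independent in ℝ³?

The matrix [u|v|w] has determinant 0.
A zero determinant means the columns are linearly dependent.
Indeed u - 2v + w = 0.

linearly dependent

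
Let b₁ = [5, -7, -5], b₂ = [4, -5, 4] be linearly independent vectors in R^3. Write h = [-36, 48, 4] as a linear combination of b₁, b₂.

Write h = c₁b₁ + c₂b₂ and equate components.
Back-substitution yields (c₁, c₂) = (-4, -4).

h = -4b₁ - 4b₂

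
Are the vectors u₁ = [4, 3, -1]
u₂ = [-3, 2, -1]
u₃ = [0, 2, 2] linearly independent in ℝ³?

linearly independent

The matrix [u₁|u₂|u₃] has determinant 48.
A nonzero determinant means the columns are linearly independent.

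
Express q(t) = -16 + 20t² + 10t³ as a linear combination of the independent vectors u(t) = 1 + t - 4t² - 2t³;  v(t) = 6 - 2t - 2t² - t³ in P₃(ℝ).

q = -4u - 2v

Work in coordinates with respect to the standard basis {1, t, …, t³}.
Since u, v are independent, the coefficients expressing q are uniquely determined by a linear system.
Back-substitution yields (c₁, c₂) = (-4, -2).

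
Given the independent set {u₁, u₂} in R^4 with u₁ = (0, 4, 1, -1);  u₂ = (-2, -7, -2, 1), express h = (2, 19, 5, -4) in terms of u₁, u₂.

Write h = a₁u₁ + a₂u₂ and equate components.
The system has the unique solution (a₁, a₂) = (3, -1).

h = 3u₁ - u₂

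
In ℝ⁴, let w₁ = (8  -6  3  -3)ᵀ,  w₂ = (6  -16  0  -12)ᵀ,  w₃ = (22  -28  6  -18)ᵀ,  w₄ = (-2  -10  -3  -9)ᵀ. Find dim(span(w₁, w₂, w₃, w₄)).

Apply Gaussian elimination to the matrix whose rows are w₁, w₂, w₃, w₄.
Exactly 2 pivots survive; hence the rank is 2.

2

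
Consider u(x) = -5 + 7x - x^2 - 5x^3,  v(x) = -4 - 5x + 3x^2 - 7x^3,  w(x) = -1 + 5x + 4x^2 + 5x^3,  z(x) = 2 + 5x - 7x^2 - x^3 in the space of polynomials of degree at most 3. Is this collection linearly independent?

linearly independent

Take coordinates with respect to the standard basis {1, x, …, x^3}.
Place the vectors as rows of a 4×4 matrix and reduce to echelon form.
The reduction yields 4 nonzero rows, so the rank is 4.
Since rank = 4 (the number of vectors), the set is linearly independent.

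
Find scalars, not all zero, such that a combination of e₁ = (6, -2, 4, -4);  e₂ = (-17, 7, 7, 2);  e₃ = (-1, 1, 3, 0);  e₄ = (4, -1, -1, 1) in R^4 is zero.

e₁ + e₂ - 3e₃ + 2e₄ = 0

Solve the homogeneous system with e₁, e₂, e₃, e₄ as columns by row-reducing the coefficient matrix.
A generator of the null space is (1, 1, -3, 2).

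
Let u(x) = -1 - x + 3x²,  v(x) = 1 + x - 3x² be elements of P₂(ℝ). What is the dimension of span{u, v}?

Represent each element by its coordinate vector in ℝ³.
Apply Gaussian elimination to the matrix whose rows are u, v.
Reduction leaves 1 leading entry, giving rank 1.

1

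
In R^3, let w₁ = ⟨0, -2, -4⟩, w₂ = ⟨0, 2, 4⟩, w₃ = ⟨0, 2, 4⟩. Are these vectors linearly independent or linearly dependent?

Form the 3×3 matrix with these as columns; its determinant is 0.
A zero determinant means the columns are linearly dependent.
Indeed w₁ + w₂ = 0.

linearly dependent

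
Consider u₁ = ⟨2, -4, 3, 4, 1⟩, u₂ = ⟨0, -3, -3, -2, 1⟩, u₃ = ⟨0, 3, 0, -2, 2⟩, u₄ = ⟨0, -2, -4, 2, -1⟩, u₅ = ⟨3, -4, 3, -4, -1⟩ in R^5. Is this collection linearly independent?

linearly independent

Row-reduce the matrix whose columns are u₁, u₂, u₃, u₄, u₅.
The reduction yields 5 nonzero rows, so the rank is 5.
Since rank = 5 (the number of vectors), the set is linearly independent.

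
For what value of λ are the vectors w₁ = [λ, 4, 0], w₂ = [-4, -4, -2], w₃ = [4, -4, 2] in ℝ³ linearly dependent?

The vectors are dependent exactly when the determinant of the matrix with rows w₁, w₂, w₃ vanishes.
The determinant works out to -16*λ.
This vanishes exactly when λ = 0.

λ = 0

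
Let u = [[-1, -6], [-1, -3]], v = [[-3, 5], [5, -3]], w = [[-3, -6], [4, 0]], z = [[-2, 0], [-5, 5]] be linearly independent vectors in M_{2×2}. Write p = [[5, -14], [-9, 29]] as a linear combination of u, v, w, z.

Identify each element with its coordinate vector in ℝ⁴ via {E₁₁, E₁₂, E₂₁, E₂₂}.
Since u, v, w, z are independent, the coefficients expressing p are uniquely determined by a linear system.
Back-substitution yields (α₁, …, α₄) = (-4, -4, 3, 1).

p = -4u - 4v + 3w + z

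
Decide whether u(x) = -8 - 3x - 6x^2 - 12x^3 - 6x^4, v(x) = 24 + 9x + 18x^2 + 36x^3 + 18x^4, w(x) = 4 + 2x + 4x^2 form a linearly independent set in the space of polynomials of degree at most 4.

Write each element as a coordinate vector in ℝ⁵ using {1, x, …, x^4}.
Place the vectors as rows of a 3×5 matrix and reduce to echelon form.
The reduction yields 2 nonzero rows, so the rank is 2.
Since rank 2 < 3, the set is linearly dependent.

linearly dependent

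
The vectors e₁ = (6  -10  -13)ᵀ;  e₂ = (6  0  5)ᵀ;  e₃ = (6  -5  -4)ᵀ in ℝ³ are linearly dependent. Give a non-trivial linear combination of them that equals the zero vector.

Write the vectors as columns of a matrix and find a nonzero vector in its null space.
The free variable yields coefficients (1, 1, -2) (any nonzero multiple also works).

e₁ + e₂ - 2e₃ = 0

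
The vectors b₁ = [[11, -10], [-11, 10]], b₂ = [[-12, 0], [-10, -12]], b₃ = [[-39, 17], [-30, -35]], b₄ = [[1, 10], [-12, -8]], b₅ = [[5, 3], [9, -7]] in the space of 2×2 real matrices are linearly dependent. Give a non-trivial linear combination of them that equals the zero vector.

b₁ - 2b₂ + b₃ - b₄ + b₅ = 0

Write each element as a vector in ℝ⁴ using {E₁₁, E₁₂, E₂₁, E₂₂}.
Row-reduce the matrix with b₁, b₂, b₃, b₄, b₅ as columns; the null space gives the coefficients.
The free variable yields coefficients (1, -2, 1, -1, 1) (any nonzero multiple also works).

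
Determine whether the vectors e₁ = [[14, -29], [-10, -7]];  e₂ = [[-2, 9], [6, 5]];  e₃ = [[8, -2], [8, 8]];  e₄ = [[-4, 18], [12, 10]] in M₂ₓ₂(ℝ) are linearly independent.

Take coordinates with respect to the standard basis {E₁₁, E₁₂, E₂₁, E₂₂}.
Row-reduce the matrix whose columns are e₁, e₂, e₃, e₄.
The reduction yields 2 nonzero rows, so the rank is 2.
Since rank 2 < 4, the set is linearly dependent.

linearly dependent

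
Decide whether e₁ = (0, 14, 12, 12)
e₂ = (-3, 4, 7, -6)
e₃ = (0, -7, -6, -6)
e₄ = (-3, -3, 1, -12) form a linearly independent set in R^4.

Row-reduce the matrix whose columns are e₁, e₂, e₃, e₄.
The reduction yields 2 nonzero rows, so the rank is 2.
Since rank 2 < 4, the set is linearly dependent.

linearly dependent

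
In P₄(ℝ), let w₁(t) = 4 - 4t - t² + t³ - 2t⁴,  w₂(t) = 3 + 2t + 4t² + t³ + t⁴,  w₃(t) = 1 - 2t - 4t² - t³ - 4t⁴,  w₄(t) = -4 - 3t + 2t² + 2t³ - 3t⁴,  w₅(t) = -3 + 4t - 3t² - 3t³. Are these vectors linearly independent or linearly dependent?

Take coordinates with respect to the standard basis {1, t, …, t⁴}.
Form the 5×5 matrix with these as columns; its determinant is 143.
A nonzero determinant means the columns are linearly independent.

linearly independent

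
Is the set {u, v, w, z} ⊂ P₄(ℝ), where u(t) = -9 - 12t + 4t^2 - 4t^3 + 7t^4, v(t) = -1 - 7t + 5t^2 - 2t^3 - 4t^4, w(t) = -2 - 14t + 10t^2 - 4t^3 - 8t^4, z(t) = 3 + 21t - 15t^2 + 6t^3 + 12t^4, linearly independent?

Take coordinates with respect to the standard basis {1, t, …, t^4}.
Place the vectors as rows of a 4×5 matrix and reduce to echelon form.
The reduction yields 2 nonzero rows, so the rank is 2.
Since rank 2 < 4, the set is linearly dependent.

linearly dependent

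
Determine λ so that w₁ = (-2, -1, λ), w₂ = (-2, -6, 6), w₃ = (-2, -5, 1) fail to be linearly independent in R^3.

Place the vectors as rows of a 3×3 matrix; dependence ⇔ determinant zero.
Expanding, det = -2*λ - 38.
Solving -2*λ - 38 = 0 yields λ = -19.

λ = -19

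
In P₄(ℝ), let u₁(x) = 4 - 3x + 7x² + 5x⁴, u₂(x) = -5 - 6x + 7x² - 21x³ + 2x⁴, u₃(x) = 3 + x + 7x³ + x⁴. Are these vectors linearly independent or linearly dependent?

linearly dependent

Write each element as a coordinate vector in ℝ⁵ using {1, x, …, x⁴}.
Row-reduce the matrix whose columns are u₁, u₂, u₃.
The reduction yields 2 nonzero rows, so the rank is 2.
Since rank 2 < 3, the set is linearly dependent.
Indeed u₁ - u₂ - 3u₃ = 0.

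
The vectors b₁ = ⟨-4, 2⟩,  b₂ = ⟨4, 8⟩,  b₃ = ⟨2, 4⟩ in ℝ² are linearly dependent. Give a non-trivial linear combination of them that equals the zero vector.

b₂ - 2b₃ = 0

Row-reduce the matrix with b₁, b₂, b₃ as columns; the null space gives the coefficients.
The free variable yields coefficients (0, 1, -2) (any nonzero multiple also works).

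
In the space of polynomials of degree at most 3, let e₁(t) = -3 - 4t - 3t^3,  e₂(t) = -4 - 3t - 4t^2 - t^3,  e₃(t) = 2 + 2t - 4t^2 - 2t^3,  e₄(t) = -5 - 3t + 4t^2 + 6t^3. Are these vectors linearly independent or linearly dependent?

linearly dependent

Take coordinates with respect to the standard basis {1, t, …, t^3}.
Form the 4×4 matrix with these as columns; its determinant is 0.
A zero determinant means the columns are linearly dependent.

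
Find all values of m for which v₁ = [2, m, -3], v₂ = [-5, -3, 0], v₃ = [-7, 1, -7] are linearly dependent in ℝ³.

The vectors are dependent exactly when the determinant of the matrix with rows v₁, v₂, v₃ vanishes.
Cofactor expansion gives det = 120 - 35*m.
Solving 120 - 35*m = 0 yields m = 24/7.

m = 24/7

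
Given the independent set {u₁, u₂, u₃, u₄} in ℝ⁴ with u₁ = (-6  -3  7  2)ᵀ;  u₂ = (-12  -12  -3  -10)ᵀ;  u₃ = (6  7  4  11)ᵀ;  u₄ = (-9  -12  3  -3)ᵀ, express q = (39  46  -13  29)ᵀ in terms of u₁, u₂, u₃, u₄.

q = -2u₁ + 2u₂ + 4u₃ - 3u₄

Write q = c₁u₁ + … + c₄u₄ and equate components.
Back-substitution yields (c₁, …, c₄) = (-2, 2, 4, -3).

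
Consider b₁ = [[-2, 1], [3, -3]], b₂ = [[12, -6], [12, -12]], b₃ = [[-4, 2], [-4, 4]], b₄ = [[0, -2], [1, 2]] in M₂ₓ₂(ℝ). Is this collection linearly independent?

Write each element as a coordinate vector in ℝ⁴ using {E₁₁, E₁₂, E₂₁, E₂₂}.
One vector is a scalar multiple of another, so the set is dependent.

linearly dependent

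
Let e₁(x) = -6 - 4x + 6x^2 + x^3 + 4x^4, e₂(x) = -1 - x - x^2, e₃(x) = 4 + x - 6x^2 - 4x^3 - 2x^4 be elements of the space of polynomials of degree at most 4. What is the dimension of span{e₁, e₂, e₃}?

3

Use coordinates relative to {1, x, …, x^4}.
Form the matrix with e₁, e₂, e₃ as columns and reduce.
The echelon form has 3 nonzero rows, so the rank is 3.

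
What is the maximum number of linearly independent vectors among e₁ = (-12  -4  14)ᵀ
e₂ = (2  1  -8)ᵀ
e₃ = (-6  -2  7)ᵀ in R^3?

Row-reduce the 3×3 matrix with these as rows.
Exactly 2 pivots survive; hence the rank is 2.

2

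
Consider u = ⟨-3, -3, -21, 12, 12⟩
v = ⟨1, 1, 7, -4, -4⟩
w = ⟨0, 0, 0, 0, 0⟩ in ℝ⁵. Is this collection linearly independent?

One of the vectors is the zero vector, so the set is linearly dependent.

linearly dependent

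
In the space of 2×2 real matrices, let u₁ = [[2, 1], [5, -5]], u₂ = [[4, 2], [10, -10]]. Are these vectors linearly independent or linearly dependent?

Take coordinates with respect to the standard basis {E₁₁, E₁₂, E₂₁, E₂₂}.
Row-reduce the matrix whose columns are u₁, u₂.
The reduction yields 1 nonzero row, so the rank is 1.
Since rank 1 < 2, the set is linearly dependent.
Indeed 2u₁ - u₂ = 0.

linearly dependent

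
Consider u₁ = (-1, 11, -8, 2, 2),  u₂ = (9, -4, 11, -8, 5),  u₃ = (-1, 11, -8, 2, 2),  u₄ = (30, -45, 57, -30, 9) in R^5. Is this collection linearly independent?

linearly dependent

Two of the vectors are equal, giving an immediate dependence.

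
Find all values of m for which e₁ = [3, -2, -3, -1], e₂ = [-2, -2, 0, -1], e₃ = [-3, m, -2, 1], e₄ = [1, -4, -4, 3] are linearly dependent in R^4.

m = -36/7

The set is linearly dependent precisely when det[e₁; e₂; e₃; e₄] = 0.
Expanding, det = 35*m + 180.
This vanishes exactly when m = -36/7.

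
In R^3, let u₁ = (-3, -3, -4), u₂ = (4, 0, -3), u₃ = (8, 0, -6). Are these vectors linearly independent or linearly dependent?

linearly dependent

Form the 3×3 matrix with these as columns; its determinant is 0.
A zero determinant means the columns are linearly dependent.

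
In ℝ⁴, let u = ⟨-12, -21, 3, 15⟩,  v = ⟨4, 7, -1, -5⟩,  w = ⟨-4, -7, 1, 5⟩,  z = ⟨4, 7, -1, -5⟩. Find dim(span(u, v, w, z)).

dim = 1

Form the matrix with u, v, w, z as columns and reduce.
Exactly 1 pivot survives; hence the rank is 1.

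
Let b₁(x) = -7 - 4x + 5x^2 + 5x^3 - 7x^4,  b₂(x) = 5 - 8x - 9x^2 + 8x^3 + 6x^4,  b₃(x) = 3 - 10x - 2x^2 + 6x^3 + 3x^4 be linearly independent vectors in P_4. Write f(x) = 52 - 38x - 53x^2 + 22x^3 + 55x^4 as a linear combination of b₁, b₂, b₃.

f = -4b₁ + 3b₂ + 3b₃

Take coordinate vectors relative to {1, x, …, x^4}.
Write f = a₁b₁ + … + a₃b₃ and equate components.
Back-substitution yields (a₁, a₂, a₃) = (-4, 3, 3).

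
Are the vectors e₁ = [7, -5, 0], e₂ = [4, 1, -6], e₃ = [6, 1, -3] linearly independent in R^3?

Form the 3×3 matrix with these as columns; its determinant is 141.
A nonzero determinant means the columns are linearly independent.

linearly independent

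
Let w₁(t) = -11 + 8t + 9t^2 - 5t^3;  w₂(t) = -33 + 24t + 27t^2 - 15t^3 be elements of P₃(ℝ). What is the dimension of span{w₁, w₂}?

Use coordinates relative to {1, t, …, t^3}.
Apply Gaussian elimination to the matrix whose rows are w₁, w₂.
Reduction leaves 1 leading entry, giving rank 1.

dim = 1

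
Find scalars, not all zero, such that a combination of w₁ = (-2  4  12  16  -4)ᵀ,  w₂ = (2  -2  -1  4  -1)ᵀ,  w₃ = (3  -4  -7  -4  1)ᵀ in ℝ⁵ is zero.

Row-reduce the matrix with w₁, w₂, w₃ as columns; the null space gives the coefficients.
One solution (up to scaling) is (1, -2, 2).

w₁ - 2w₂ + 2w₃ = 0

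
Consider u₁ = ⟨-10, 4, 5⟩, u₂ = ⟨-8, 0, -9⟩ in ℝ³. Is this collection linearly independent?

linearly independent

Row-reduce the matrix whose columns are u₁, u₂.
The reduction yields 2 nonzero rows, so the rank is 2.
Since rank = 2 (the number of vectors), the set is linearly independent.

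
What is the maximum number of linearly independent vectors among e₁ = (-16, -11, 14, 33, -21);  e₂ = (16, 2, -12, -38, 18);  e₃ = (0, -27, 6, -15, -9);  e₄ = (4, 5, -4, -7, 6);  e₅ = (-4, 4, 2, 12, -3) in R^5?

2

Form the matrix with e₁, e₂, e₃, e₄, e₅ as columns and reduce.
Reduction leaves 2 leading entries, giving rank 2.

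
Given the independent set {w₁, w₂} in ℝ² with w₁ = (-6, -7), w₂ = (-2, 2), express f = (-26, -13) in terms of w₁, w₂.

f = 3w₁ + 4w₂

Since w₁, w₂ are independent, the coefficients expressing f are uniquely determined by a linear system.
The system has the unique solution (c₁, c₂) = (3, 4).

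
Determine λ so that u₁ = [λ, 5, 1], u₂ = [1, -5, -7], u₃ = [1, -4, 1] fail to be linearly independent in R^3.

λ = -13/11

Dependence holds iff the 3×3 matrix [u₁ u₂ u₃] is singular.
Cofactor expansion gives det = -33*λ - 39.
Setting this to zero gives λ = -13/11.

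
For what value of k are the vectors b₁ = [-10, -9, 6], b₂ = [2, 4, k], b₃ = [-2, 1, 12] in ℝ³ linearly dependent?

k = 51/7

The set is linearly dependent precisely when det[b₁; b₂; b₃] = 0.
Cofactor expansion gives det = 28*k - 204.
This vanishes exactly when k = 51/7.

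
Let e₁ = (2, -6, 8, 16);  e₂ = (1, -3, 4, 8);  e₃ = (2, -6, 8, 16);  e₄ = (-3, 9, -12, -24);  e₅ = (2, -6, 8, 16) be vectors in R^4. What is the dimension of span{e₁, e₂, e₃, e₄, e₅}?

dim = 1

Form the matrix with e₁, e₂, e₃, e₄, e₅ as columns and reduce.
There is 1 pivot column, so rank = 1.
(With 5 elements in a 4-dimensional space the rank is at most 4.)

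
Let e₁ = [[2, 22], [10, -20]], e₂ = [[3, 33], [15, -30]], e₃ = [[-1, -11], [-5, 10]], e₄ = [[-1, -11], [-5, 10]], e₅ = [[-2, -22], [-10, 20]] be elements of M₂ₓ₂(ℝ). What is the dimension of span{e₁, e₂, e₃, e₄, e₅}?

Pass to coordinate vectors with respect to the basis {E₁₁, E₁₂, E₂₁, E₂₂}.
Form the matrix with e₁, e₂, e₃, e₄, e₅ as columns and reduce.
There is 1 pivot column, so rank = 1.
(With 5 elements in a 4-dimensional space the rank is at most 4.)

1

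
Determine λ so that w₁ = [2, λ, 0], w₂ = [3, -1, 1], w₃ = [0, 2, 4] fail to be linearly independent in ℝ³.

λ = -1

The set is linearly dependent precisely when det[w₁; w₂; w₃] = 0.
Expanding, det = -12*λ - 12.
This vanishes exactly when λ = -1.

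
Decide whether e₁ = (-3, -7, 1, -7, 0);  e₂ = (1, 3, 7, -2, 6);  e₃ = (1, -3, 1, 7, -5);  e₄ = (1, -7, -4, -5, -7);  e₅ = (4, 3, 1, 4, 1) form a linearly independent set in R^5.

linearly independent

The matrix [e₁|e₂|e₃|e₄|e₅] has determinant 6585.
A nonzero determinant means the columns are linearly independent.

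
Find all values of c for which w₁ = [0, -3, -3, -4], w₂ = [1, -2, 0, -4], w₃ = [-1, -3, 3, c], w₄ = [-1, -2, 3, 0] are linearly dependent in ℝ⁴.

c = -8/7

Dependence holds iff the 4×4 matrix [w₁ w₂ w₃ w₄] is singular.
Expanding, det = -21*c - 24.
Solving -21*c - 24 = 0 yields c = -8/7.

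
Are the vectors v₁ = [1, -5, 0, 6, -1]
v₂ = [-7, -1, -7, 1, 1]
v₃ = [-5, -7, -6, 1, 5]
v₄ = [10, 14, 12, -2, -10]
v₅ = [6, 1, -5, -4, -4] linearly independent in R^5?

linearly dependent

One vector is a scalar multiple of another, so the set is dependent.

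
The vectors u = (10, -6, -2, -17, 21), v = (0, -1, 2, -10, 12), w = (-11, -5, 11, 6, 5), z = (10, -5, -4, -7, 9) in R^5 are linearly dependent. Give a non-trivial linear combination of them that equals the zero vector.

Row-reduce the matrix with u, v, w, z as columns; the null space gives the coefficients.
The free variable yields coefficients (1, -1, 0, -1) (any nonzero multiple also works).

u - v - z = 0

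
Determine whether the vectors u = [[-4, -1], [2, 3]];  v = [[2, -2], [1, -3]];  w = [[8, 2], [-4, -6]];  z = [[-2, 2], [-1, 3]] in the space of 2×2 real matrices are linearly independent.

linearly dependent

Write each element as a coordinate vector in ℝ⁴ using {E₁₁, E₁₂, E₂₁, E₂₂}.
Row-reduce the matrix whose columns are u, v, w, z.
The reduction yields 2 nonzero rows, so the rank is 2.
Since rank 2 < 4, the set is linearly dependent.
Indeed 2u + w = 0.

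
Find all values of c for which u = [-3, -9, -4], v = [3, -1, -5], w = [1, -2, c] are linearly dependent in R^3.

c = -19/6

Dependence holds iff the 3×3 matrix [u v w] is singular.
Cofactor expansion gives det = 30*c + 95.
Setting this to zero gives c = -19/6.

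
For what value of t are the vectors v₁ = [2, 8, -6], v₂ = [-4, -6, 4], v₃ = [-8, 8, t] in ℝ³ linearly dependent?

Place the vectors as rows of a 3×3 matrix; dependence ⇔ determinant zero.
Cofactor expansion gives det = 20*t + 160.
Solving 20*t + 160 = 0 yields t = -8.

t = -8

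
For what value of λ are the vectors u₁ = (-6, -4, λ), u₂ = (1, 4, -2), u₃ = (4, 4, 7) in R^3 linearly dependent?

The vectors are dependent exactly when the determinant of the matrix with rows u₁, u₂, u₃ vanishes.
Cofactor expansion gives det = -12*λ - 156.
Solving -12*λ - 156 = 0 yields λ = -13.

λ = -13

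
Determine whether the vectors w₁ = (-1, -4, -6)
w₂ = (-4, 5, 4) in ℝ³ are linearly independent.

Row-reduce the matrix whose columns are w₁, w₂.
The reduction yields 2 nonzero rows, so the rank is 2.
Since rank = 2 (the number of vectors), the set is linearly independent.

linearly independent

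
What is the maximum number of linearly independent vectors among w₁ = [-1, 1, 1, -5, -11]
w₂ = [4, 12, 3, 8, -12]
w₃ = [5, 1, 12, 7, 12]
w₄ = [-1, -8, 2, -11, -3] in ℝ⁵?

Form the matrix with w₁, w₂, w₃, w₄ as columns and reduce.
The echelon form has 4 nonzero rows, so the rank is 4.

4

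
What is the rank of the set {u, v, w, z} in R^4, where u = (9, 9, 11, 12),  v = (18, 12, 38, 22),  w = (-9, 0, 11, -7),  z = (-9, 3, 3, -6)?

3

Form the matrix with u, v, w, z as columns and reduce.
There are 3 pivot columns, so rank = 3.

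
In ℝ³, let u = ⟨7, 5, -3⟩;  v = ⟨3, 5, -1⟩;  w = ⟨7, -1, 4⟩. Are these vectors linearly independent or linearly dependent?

The matrix [u|v|w] has determinant 152.
A nonzero determinant means the columns are linearly independent.

linearly independent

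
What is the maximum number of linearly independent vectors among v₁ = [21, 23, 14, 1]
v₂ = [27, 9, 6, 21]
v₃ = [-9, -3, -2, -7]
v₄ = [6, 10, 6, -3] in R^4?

2

Put the 4×4 matrix [v₁|v₂|v₃|v₄] into echelon form.
There are 2 pivot columns, so rank = 2.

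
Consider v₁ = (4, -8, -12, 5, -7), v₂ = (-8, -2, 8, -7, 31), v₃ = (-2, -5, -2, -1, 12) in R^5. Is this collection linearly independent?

linearly dependent

Row-reduce the matrix whose columns are v₁, v₂, v₃.
The reduction yields 2 nonzero rows, so the rank is 2.
Since rank 2 < 3, the set is linearly dependent.
Indeed v₁ + v₂ - 2v₃ = 0.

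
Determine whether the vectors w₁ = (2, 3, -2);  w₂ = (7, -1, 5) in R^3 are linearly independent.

linearly independent

Place the vectors as rows of a 2×3 matrix and reduce to echelon form.
The reduction yields 2 nonzero rows, so the rank is 2.
Since rank = 2 (the number of vectors), the set is linearly independent.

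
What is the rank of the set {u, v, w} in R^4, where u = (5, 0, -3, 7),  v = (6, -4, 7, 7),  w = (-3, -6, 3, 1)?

Row-reduce the 3×4 matrix with these as rows.
Reduction leaves 3 leading entries, giving rank 3.

3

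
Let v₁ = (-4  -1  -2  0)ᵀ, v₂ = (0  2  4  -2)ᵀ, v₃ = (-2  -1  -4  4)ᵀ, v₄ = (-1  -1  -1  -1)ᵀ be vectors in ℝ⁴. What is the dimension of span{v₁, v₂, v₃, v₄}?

Form the matrix with v₁, v₂, v₃, v₄ as columns and reduce.
The echelon form has 3 nonzero rows, so the rank is 3.

3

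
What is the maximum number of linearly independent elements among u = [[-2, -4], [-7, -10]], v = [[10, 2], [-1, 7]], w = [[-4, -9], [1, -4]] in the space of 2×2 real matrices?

3

Use coordinates relative to {E₁₁, E₁₂, E₂₁, E₂₂}.
Form the matrix with u, v, w as columns and reduce.
The echelon form has 3 nonzero rows, so the rank is 3.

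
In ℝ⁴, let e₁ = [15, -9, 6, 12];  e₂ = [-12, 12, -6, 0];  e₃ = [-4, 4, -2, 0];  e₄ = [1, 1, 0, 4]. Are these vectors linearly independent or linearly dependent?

linearly dependent

Form the 4×4 matrix with these as columns; its determinant is 0.
A zero determinant means the columns are linearly dependent.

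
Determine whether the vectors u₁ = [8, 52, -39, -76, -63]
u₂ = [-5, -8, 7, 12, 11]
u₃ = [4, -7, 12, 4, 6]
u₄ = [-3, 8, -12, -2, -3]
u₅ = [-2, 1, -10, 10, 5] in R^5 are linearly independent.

Row-reduce the matrix whose columns are u₁, u₂, u₃, u₄, u₅.
The reduction yields 4 nonzero rows, so the rank is 4.
Since rank 4 < 5, the set is linearly dependent.

linearly dependent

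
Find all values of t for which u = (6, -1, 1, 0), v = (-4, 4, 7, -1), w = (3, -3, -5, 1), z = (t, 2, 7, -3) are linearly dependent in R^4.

t = 8

The vectors are dependent exactly when the determinant of the matrix with rows u, v, w, z vanishes.
Cofactor expansion gives det = 3*t - 24.
Solving 3*t - 24 = 0 yields t = 8.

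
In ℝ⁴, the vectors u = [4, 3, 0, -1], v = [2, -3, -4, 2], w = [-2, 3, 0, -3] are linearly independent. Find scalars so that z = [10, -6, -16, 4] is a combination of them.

Since u, v, w are independent, the coefficients expressing z are uniquely determined by a linear system.
The system has the unique solution (a₁, a₂, a₃) = (1, 4, 1).

z = u + 4v + w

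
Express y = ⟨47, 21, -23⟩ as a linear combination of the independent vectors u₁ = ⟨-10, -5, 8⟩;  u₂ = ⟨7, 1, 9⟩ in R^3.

Since u₁, u₂ are independent, the coefficients expressing y are uniquely determined by a linear system.
Back-substitution yields (c₁, c₂) = (-4, 1).

y = -4u₁ + u₂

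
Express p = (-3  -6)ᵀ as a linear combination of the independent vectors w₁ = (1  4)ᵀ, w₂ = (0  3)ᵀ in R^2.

Write p = α₁w₁ + α₂w₂ and equate components.
Row-reducing the augmented matrix gives the unique coefficients (α₁, α₂) = (-3, 2).

p = -3w₁ + 2w₂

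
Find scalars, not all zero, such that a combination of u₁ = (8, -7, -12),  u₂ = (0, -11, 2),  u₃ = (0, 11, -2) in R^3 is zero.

Set up α₁u₁ + … + α₃u₃ = 0 and solve the homogeneous system.
A generator of the null space is (0, 1, 1).

u₂ + u₃ = 0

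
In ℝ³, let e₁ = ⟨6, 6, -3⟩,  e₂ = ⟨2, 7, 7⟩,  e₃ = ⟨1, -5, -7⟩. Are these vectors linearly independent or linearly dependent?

linearly independent

Form the 3×3 matrix with these as columns; its determinant is 93.
A nonzero determinant means the columns are linearly independent.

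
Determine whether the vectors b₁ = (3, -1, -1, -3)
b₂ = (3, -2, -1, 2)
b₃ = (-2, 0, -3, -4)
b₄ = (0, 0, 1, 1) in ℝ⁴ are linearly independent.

linearly independent

The matrix [b₁|b₂|b₃|b₄] has determinant -17.
A nonzero determinant means the columns are linearly independent.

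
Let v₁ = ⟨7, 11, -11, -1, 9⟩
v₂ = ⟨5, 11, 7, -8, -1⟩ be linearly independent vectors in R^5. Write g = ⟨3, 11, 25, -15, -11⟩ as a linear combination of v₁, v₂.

g = -v₁ + 2v₂

Since v₁, v₂ are independent, the coefficients expressing g are uniquely determined by a linear system.
Row-reducing the augmented matrix gives the unique coefficients (a₁, a₂) = (-1, 2).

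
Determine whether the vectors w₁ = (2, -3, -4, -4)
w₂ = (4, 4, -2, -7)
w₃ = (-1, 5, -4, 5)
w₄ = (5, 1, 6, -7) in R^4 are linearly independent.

linearly independent

Form the 4×4 matrix with these as columns; its determinant is -926.
A nonzero determinant means the columns are linearly independent.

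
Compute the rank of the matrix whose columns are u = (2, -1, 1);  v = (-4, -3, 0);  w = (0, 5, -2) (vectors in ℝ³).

Put the 3×3 matrix [u|v|w] into echelon form.
Reduction leaves 2 leading entries, giving rank 2.

2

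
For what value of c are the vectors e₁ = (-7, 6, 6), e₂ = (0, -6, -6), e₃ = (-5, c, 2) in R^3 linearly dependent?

c = 2

Dependence holds iff the 3×3 matrix [e₁ e₂ e₃] is singular.
The determinant works out to 84 - 42*c.
Setting this to zero gives c = 2.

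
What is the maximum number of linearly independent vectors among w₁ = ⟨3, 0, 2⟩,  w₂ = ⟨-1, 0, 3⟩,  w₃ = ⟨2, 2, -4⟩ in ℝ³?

Form the matrix with w₁, w₂, w₃ as columns and reduce.
Exactly 3 pivots survive; hence the rank is 3.

3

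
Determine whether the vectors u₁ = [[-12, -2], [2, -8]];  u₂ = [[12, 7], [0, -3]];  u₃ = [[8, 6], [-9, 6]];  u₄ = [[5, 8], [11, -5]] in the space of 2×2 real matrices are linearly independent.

linearly independent

Take coordinates with respect to the standard basis {E₁₁, E₁₂, E₂₁, E₂₂}.
Row-reduce the matrix whose columns are u₁, u₂, u₃, u₄.
The reduction yields 4 nonzero rows, so the rank is 4.
Since rank = 4 (the number of vectors), the set is linearly independent.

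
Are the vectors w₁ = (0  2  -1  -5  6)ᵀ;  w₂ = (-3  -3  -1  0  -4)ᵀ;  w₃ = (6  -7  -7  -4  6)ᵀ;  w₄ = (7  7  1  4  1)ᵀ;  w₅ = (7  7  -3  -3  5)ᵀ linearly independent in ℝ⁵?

The matrix [w₁|w₂|w₃|w₄|w₅] has determinant 1093.
A nonzero determinant means the columns are linearly independent.

linearly independent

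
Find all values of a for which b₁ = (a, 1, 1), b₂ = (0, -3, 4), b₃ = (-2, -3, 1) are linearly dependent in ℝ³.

a = 14/9

The set is linearly dependent precisely when det[b₁; b₂; b₃] = 0.
The determinant works out to 9*a - 14.
This vanishes exactly when a = 14/9.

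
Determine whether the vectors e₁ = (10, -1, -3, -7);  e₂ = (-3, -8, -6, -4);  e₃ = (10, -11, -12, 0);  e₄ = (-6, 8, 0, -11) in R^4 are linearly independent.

Place the vectors as rows of a 4×4 matrix and reduce to echelon form.
The reduction yields 4 nonzero rows, so the rank is 4.
Since rank = 4 (the number of vectors), the set is linearly independent.

linearly independent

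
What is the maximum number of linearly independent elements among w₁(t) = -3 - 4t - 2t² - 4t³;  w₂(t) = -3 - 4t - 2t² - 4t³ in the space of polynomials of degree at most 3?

Use coordinates relative to {1, t, …, t³}.
Row-reduce the 2×4 matrix with these as rows.
There is 1 pivot column, so rank = 1.

1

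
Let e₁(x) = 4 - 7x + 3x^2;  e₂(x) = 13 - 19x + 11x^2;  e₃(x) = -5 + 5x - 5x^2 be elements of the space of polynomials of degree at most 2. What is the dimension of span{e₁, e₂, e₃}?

dim = 2

Use coordinates relative to {1, x, x^2}.
Row-reduce the 3×3 matrix with these as rows.
Reduction leaves 2 leading entries, giving rank 2.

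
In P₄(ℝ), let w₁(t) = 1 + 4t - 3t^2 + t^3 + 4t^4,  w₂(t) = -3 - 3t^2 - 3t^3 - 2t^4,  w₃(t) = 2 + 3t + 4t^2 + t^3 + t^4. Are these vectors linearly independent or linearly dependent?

Write each element as a coordinate vector in ℝ⁵ using {1, t, …, t^4}.
Row-reduce the matrix whose columns are w₁, w₂, w₃.
The reduction yields 3 nonzero rows, so the rank is 3.
Since rank = 3 (the number of vectors), the set is linearly independent.

linearly independent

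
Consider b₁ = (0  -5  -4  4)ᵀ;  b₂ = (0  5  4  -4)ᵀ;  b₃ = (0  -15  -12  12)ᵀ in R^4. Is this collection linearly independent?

Row-reduce the matrix whose columns are b₁, b₂, b₃.
The reduction yields 1 nonzero row, so the rank is 1.
Since rank 1 < 3, the set is linearly dependent.

linearly dependent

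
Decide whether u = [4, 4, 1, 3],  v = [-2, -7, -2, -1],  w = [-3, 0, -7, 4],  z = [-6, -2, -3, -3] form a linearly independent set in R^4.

The matrix [u|v|w|z] has determinant -82.
A nonzero determinant means the columns are linearly independent.

linearly independent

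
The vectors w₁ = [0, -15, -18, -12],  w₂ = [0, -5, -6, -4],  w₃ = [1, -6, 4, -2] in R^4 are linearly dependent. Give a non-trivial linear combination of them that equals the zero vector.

w₁ - 3w₂ = 0

Write the vectors as columns of a matrix and find a nonzero vector in its null space.
The free variable yields coefficients (1, -3, 0) (any nonzero multiple also works).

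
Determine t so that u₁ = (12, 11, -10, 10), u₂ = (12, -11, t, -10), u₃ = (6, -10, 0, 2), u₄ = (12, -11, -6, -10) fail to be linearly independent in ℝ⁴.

Place the vectors as rows of a 4×4 matrix; dependence ⇔ determinant zero.
The determinant works out to -2928*t - 17568.
Setting this to zero gives t = -6.

t = -6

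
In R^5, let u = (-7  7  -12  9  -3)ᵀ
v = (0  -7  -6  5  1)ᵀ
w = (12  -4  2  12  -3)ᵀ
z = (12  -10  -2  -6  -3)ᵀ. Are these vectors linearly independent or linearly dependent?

Row-reduce the matrix whose columns are u, v, w, z.
The reduction yields 4 nonzero rows, so the rank is 4.
Since rank = 4 (the number of vectors), the set is linearly independent.

linearly independent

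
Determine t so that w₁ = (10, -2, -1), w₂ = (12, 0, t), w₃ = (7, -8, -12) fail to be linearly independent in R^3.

Place the vectors as rows of a 3×3 matrix; dependence ⇔ determinant zero.
Cofactor expansion gives det = 66*t - 192.
Setting this to zero gives t = 32/11.

t = 32/11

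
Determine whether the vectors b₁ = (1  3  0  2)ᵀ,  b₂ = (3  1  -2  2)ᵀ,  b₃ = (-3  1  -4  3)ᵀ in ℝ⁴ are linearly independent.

Place the vectors as rows of a 3×4 matrix and reduce to echelon form.
The reduction yields 3 nonzero rows, so the rank is 3.
Since rank = 3 (the number of vectors), the set is linearly independent.

linearly independent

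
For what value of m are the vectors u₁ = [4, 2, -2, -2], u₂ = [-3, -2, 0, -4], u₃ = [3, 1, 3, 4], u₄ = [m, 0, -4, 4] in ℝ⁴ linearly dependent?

The vectors are dependent exactly when the determinant of the matrix with rows u₁, u₂, u₃, u₄ vanishes.
Cofactor expansion gives det = -28*m - 136.
Solving -28*m - 136 = 0 yields m = -34/7.

m = -34/7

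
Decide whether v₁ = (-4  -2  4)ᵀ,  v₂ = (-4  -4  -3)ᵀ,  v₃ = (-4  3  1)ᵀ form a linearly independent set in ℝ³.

Place the vectors as rows of a 3×3 matrix and reduce to echelon form.
The reduction yields 3 nonzero rows, so the rank is 3.
Since rank = 3 (the number of vectors), the set is linearly independent.

linearly independent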